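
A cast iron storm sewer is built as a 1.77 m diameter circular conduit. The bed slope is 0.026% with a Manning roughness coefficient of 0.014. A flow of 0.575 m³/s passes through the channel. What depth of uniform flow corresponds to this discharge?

Manning's equation rearranged: A R^(2/3) = nQ / (1·√S) = 0.014 × 0.575 / (√0.00026) = 0.4992.
Trying y = 0.908 m: A R^(2/3) = 0.746 — over.
Trying y = 0.722 m: A R^(2/3) = 0.499 — close enough.

y_n = 0.722 m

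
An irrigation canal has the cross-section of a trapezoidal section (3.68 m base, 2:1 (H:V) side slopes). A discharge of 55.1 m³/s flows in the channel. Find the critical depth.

At critical depth, Q² T / (g A³) = 1, i.e. A³/T = Q²/g = 55.1²/9.81 = 309.5.
Trying y = 2.28 m: A³/T = 518.1 — over.
Trying y = 1.67 m: A³/T = 155.5 — short.
Trying y = 2 m: A³/T = 310.3 — ≈ 309.5.

y_c = 2 m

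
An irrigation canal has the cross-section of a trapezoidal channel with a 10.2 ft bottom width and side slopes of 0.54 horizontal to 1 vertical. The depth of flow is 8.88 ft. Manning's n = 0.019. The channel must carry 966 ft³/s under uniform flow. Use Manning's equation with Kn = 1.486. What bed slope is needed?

S = 0.0012

With bottom width b = 10.2 ft and side slope z = 0.54: A = (b + zy)y = (10.2 + 0.54×8.88)×8.88 = 133.2 ft²; P = b + 2y√(1+z²) = 10.2 + 2×8.88×1.136 = 30.38 ft.
Hydraulic radius R = A/P = 133.2/30.38 = 4.382 ft.
From Manning's equation, S = [nQ / (1.486 A R^(2/3))]² = [0.019 × 966 / (1.486 × 133.2 × 4.382^(2/3))]² = 0.0012.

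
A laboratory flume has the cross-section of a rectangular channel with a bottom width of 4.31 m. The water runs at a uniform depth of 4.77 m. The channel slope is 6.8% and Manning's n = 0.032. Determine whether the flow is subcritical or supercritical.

Flow area A = b·y = 4.31 × 4.77 = 20.56 m². Wetted perimeter P = b + 2y = 4.31 + 2×4.77 = 13.85 m.
Hydraulic radius R = A/P = 20.56/13.85 = 1.484 m.
V = (1/n) R^(2/3) √S = (1/0.032) × 1.484^(2/3) × √0.068 = 10.6 m/s. Hydraulic depth D_h = A/T = 20.56/4.31 = 4.77 m.
Froude number Fr = V/√(g·D_h) = 10.6/√(9.81×4.77) = 1.55, which is greater than 1, so the flow is supercritical.

supercritical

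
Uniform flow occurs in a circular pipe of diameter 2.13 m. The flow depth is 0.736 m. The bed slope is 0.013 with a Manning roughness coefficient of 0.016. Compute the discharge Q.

For a circular section of diameter D = 2.13 m at depth y = 0.736 m, the central angle is θ = 2 arccos(1 − 2y/D) = 2.513 rad. Then A = (D²/8)(θ − sin θ) = 1.092 m² and P = Dθ/2 = 2.677 m.
Hydraulic radius R = A/P = 1.092/2.677 = 0.408 m.
Manning's equation: Q = (1/n) A R^(2/3) S^(1/2) = (1/0.016) × 1.092 × 0.408^(2/3) × 0.013^(1/2) = 4.28 m³/s.

Q = 4.28 m³/s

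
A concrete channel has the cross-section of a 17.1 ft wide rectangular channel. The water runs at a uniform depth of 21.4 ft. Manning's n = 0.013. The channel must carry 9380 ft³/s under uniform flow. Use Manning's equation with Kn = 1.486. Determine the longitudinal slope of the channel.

S = 0.0045

Flow area A = b·y = 17.1 × 21.4 = 365.9 ft². Wetted perimeter P = b + 2y = 17.1 + 2×21.4 = 59.9 ft.
Hydraulic radius R = A/P = 365.9/59.9 = 6.109 ft.
From Manning's equation, S = [nQ / (1.486 A R^(2/3))]² = [0.013 × 9380 / (1.486 × 365.9 × 6.109^(2/3))]² = 0.0045.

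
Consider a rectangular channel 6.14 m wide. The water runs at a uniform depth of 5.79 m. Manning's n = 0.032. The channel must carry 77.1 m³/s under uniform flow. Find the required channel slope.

Flow area A = b·y = 6.14 × 5.79 = 35.55 m². Wetted perimeter P = b + 2y = 6.14 + 2×5.79 = 17.72 m.
Hydraulic radius R = A/P = 35.55/17.72 = 2.006 m.
From Manning's equation, S = [nQ / (1 A R^(2/3))]² = [0.032 × 77.1 / (1 × 35.55 × 2.006^(2/3))]² = 0.0019.

S = 0.0019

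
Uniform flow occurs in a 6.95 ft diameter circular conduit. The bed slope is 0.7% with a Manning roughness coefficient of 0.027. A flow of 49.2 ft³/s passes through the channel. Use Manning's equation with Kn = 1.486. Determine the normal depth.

Manning's equation rearranged: A R^(2/3) = nQ / (1.486·√S) = 0.027 × 49.2 / (1.486 × √0.007) = 10.68.
At y = 1.56 ft: A R^(2/3) = 6.058 — short.
At y = 2.08 ft: A R^(2/3) = 10.69 — matches.

y_n = 2.08 ft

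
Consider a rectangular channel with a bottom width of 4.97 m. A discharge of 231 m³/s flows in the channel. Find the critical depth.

For a rectangular channel, critical depth y_c = (q²/g)^(1/3) where q = Q/b = 231/4.97 = 46.48 m²/s.
So y_c = (46.48²/9.81)^(1/3) = 6.04 m.

y_c = 6.04 m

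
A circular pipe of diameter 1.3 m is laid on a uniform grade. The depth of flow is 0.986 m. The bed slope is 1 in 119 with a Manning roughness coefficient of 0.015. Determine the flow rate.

Q = 3.54 m³/s

For a circular section of diameter D = 1.3 m at depth y = 0.986 m, the central angle is θ = 2 arccos(1 − 2y/D) = 4.228 rad. Then A = (D²/8)(θ − sin θ) = 1.08 m² and P = Dθ/2 = 2.748 m.
Hydraulic radius R = A/P = 1.08/2.748 = 0.393 m.
Manning's equation: Q = (1/n) A R^(2/3) S^(1/2) = (1/0.015) × 1.08 × 0.393^(2/3) × 0.008403^(1/2) = 3.54 m³/s.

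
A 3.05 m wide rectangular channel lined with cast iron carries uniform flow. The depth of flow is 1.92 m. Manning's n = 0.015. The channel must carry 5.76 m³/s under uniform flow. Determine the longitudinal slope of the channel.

Flow area A = b·y = 3.05 × 1.92 = 5.856 m². Wetted perimeter P = b + 2y = 3.05 + 2×1.92 = 6.89 m.
Hydraulic radius R = A/P = 5.856/6.89 = 0.8499 m.
From Manning's equation, S = [nQ / (1 A R^(2/3))]² = [0.015 × 5.76 / (1 × 5.856 × 0.8499^(2/3))]² = 0.00027.

S = 0.00027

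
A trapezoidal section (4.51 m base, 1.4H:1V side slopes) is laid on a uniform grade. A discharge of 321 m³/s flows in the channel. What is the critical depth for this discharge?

y_c = 5.02 m

At critical depth, Q² T / (g A³) = 1, i.e. A³/T = Q²/g = 321²/9.81 = 10500.
Trying y = 4.41 m: A³/T = 6205 — low.
Trying y = 5.02 m: A³/T = 10470 — close enough.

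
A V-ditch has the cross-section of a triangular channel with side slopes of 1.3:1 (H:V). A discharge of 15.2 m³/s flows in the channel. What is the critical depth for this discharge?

y_c = 1.95 m

At critical depth, Q² T / (g A³) = 1, i.e. A³/T = Q²/g = 15.2²/9.81 = 23.55.
Trying y = 1.36 m: A³/T = 3.931 — too small.
Trying y = 2.29 m: A³/T = 53.22 — too large.
Trying y = 1.95 m: A³/T = 23.82 — matches.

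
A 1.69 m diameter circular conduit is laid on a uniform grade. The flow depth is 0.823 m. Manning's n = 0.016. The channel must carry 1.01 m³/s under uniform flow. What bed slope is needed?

For a circular section of diameter D = 1.69 m at depth y = 0.823 m, the central angle is θ = 2 arccos(1 − 2y/D) = 3.09 rad. Then A = (D²/8)(θ − sin θ) = 1.084 m² and P = Dθ/2 = 2.611 m.
Hydraulic radius R = A/P = 1.084/2.611 = 0.4154 m.
From Manning's equation, S = [nQ / (1 A R^(2/3))]² = [0.016 × 1.01 / (1 × 1.084 × 0.4154^(2/3))]² = 0.000717.

S = 0.000717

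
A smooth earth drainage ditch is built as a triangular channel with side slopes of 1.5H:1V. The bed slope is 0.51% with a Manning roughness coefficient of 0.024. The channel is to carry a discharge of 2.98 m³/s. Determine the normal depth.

y_n = 1.07 m

Manning's equation rearranged: A R^(2/3) = nQ / (1·√S) = 0.024 × 2.98 / (√0.0051) = 1.001.
At y = 0.761 m: A R^(2/3) = 0.4035 — too small.
At y = 1.18 m: A R^(2/3) = 1.3 — too large.
At y = 1.07 m: A R^(2/3) = 1.001 — matches.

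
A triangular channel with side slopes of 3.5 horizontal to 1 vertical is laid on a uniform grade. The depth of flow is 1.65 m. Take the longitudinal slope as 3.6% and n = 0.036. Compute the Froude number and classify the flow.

For a triangular section with side slope z = 3.5: A = zy² = 3.5×1.65² = 9.529 m²; P = 2y√(1+z²) = 2×1.65×3.64 = 12.01 m.
Hydraulic radius R = A/P = 9.529/12.01 = 0.7933 m.
V = (1/n) R^(2/3) √S = (1/0.036) × 0.7933^(2/3) × √0.036 = 4.516 m/s. Hydraulic depth D_h = A/T = 9.529/11.55 = 0.825 m.
Froude number Fr = V/√(g·D_h) = 4.516/√(9.81×0.825) = 1.59, which is greater than 1, so the flow is supercritical.

supercritical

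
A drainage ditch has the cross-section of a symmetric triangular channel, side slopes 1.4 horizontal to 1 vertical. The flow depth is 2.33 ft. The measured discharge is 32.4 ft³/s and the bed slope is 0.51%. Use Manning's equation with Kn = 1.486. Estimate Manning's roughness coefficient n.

n = 0.024

For a triangular section with side slope z = 1.4: A = zy² = 1.4×2.33² = 7.6 ft²; P = 2y√(1+z²) = 2×2.33×1.72 = 8.017 ft.
Hydraulic radius R = A/P = 7.6/8.017 = 0.948 ft.
Rearranging Manning's equation: n = (1.486/Q) A R^(2/3) S^(1/2) = (1.486/32.4) × 7.6 × 0.948^(2/3) × √0.0051 = 0.024.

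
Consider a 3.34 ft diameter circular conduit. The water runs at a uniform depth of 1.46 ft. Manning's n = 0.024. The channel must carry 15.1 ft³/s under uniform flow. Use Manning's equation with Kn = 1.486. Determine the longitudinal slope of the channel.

For a circular section of diameter D = 3.34 ft at depth y = 1.46 ft, the central angle is θ = 2 arccos(1 − 2y/D) = 2.889 rad. Then A = (D²/8)(θ − sin θ) = 3.681 ft² and P = Dθ/2 = 4.825 ft.
Hydraulic radius R = A/P = 3.681/4.825 = 0.7629 ft.
From Manning's equation, S = [nQ / (1.486 A R^(2/3))]² = [0.024 × 15.1 / (1.486 × 3.681 × 0.7629^(2/3))]² = 0.0063.

S = 0.0063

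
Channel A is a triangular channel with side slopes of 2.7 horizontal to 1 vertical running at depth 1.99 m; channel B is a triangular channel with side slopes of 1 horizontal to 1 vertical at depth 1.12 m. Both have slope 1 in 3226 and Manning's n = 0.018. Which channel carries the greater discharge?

channel A

Channel A: For a triangular section with side slope z = 2.7: A = zy² = 2.7×1.99² = 10.69 m²; P = 2y√(1+z²) = 2×1.99×2.879 = 11.46 m. Hydraulic radius R = A/P = 10.69/11.46 = 0.9331 m. Q_A = (1/0.018)·10.69·0.9331^(2/3)·√0.00031 = 9.986 m³/s.
Channel B: For a triangular section with side slope z = 1: A = zy² = 1×1.12² = 1.254 m²; P = 2y√(1+z²) = 2×1.12×1.414 = 3.168 m. Hydraulic radius R = A/P = 1.254/3.168 = 0.396 m. Q_B = (1/0.018)·1.254·0.396^(2/3)·√0.00031 = 0.6616 m³/s.
Q_A = 9.986 m³/s vs Q_B = 0.6616 m³/s, so channel A carries more.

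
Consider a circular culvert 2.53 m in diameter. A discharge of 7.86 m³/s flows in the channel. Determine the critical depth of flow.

y_c = 1.27 m

At critical depth, Q² T / (g A³) = 1, i.e. A³/T = Q²/g = 7.86²/9.81 = 6.298.
At y = 1.46 m: A³/T = 10.86 — over.
At y = 1.13 m: A³/T = 4.077 — short.
At y = 1.27 m: A³/T = 6.373 — matches.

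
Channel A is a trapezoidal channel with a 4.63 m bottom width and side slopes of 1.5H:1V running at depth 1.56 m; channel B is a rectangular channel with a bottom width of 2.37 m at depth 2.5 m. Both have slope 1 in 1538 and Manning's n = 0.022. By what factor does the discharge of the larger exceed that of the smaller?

2.21

Channel A: With bottom width b = 4.63 m and side slope z = 1.5: A = (b + zy)y = (4.63 + 1.5×1.56)×1.56 = 10.87 m²; P = b + 2y√(1+z²) = 4.63 + 2×1.56×1.803 = 10.25 m. Hydraulic radius R = A/P = 10.87/10.25 = 1.06 m. Q_A = (1/0.022)·10.87·1.06^(2/3)·√0.0006502 = 13.1 m³/s.
Channel B: Flow area A = b·y = 2.37 × 2.5 = 5.925 m². Wetted perimeter P = b + 2y = 2.37 + 2×2.5 = 7.37 m. Hydraulic radius R = A/P = 5.925/7.37 = 0.8039 m. Q_B = (1/0.022)·5.925·0.8039^(2/3)·√0.0006502 = 5.937 m³/s.
The larger discharge is 13.1 m³/s and the smaller is 5.937 m³/s; the ratio is 2.21.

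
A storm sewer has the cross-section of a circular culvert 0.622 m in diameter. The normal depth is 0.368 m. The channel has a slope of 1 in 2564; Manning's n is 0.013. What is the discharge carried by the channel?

Q = 0.0878 m³/s

For a circular section of diameter D = 0.622 m at depth y = 0.368 m, the central angle is θ = 2 arccos(1 − 2y/D) = 3.51 rad. Then A = (D²/8)(θ − sin θ) = 0.1872 m² and P = Dθ/2 = 1.092 m.
Hydraulic radius R = A/P = 0.1872/1.092 = 0.1715 m.
Manning's equation: Q = (1/n) A R^(2/3) S^(1/2) = (1/0.013) × 0.1872 × 0.1715^(2/3) × 0.00039^(1/2) = 0.0878 m³/s.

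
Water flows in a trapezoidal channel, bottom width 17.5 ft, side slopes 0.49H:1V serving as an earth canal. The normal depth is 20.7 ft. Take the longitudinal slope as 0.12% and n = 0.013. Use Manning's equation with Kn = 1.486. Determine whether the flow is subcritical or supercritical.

With bottom width b = 17.5 ft and side slope z = 0.49: A = (b + zy)y = (17.5 + 0.49×20.7)×20.7 = 572.2 ft²; P = b + 2y√(1+z²) = 17.5 + 2×20.7×1.114 = 63.6 ft.
Hydraulic radius R = A/P = 572.2/63.6 = 8.997 ft.
V = (1.486/n) R^(2/3) √S = (1.486/0.013) × 8.997^(2/3) × √0.0012 = 17.13 ft/s. Hydraulic depth D_h = A/T = 572.2/37.79 = 15.14 ft.
Froude number Fr = V/√(g·D_h) = 17.13/√(32.2×15.14) = 0.776, which is less than 1, so the flow is subcritical.

subcritical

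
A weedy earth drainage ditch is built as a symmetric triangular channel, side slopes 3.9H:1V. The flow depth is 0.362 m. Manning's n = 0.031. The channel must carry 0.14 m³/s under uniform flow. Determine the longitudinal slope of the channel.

For a triangular section with side slope z = 3.9: A = zy² = 3.9×0.362² = 0.5111 m²; P = 2y√(1+z²) = 2×0.362×4.026 = 2.915 m.
Hydraulic radius R = A/P = 0.5111/2.915 = 0.1753 m.
From Manning's equation, S = [nQ / (1 A R^(2/3))]² = [0.031 × 0.14 / (1 × 0.5111 × 0.1753^(2/3))]² = 0.000735.

S = 0.000735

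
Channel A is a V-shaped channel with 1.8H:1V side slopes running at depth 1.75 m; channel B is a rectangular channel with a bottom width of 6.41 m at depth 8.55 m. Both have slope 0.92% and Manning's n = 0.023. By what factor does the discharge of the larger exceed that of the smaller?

20.9

Channel A: For a triangular section with side slope z = 1.8: A = zy² = 1.8×1.75² = 5.513 m²; P = 2y√(1+z²) = 2×1.75×2.059 = 7.207 m. Hydraulic radius R = A/P = 5.513/7.207 = 0.7649 m. Q_A = (1/0.023)·5.513·0.7649^(2/3)·√0.0092 = 19.23 m³/s.
Channel B: Flow area A = b·y = 6.41 × 8.55 = 54.81 m². Wetted perimeter P = b + 2y = 6.41 + 2×8.55 = 23.51 m. Hydraulic radius R = A/P = 54.81/23.51 = 2.331 m. Q_B = (1/0.023)·54.81·2.331^(2/3)·√0.0092 = 401.8 m³/s.
The larger discharge is 401.8 m³/s and the smaller is 19.23 m³/s; the ratio is 20.9.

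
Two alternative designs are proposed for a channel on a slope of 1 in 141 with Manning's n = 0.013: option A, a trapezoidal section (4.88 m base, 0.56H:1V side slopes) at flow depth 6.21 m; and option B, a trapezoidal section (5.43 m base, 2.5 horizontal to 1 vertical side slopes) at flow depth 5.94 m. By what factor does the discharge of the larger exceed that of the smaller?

Channel A: With bottom width b = 4.88 m and side slope z = 0.56: A = (b + zy)y = (4.88 + 0.56×6.21)×6.21 = 51.9 m²; P = b + 2y√(1+z²) = 4.88 + 2×6.21×1.146 = 19.11 m. Hydraulic radius R = A/P = 51.9/19.11 = 2.715 m. Q_A = (1/0.013)·51.9·2.715^(2/3)·√0.007092 = 654.4 m³/s.
Channel B: With bottom width b = 5.43 m and side slope z = 2.5: A = (b + zy)y = (5.43 + 2.5×5.94)×5.94 = 120.5 m²; P = b + 2y√(1+z²) = 5.43 + 2×5.94×2.693 = 37.42 m. Hydraulic radius R = A/P = 120.5/37.42 = 3.219 m. Q_B = (1/0.013)·120.5·3.219^(2/3)·√0.007092 = 1701 m³/s.
The larger discharge is 1701 m³/s and the smaller is 654.4 m³/s; the ratio is 2.6.

2.6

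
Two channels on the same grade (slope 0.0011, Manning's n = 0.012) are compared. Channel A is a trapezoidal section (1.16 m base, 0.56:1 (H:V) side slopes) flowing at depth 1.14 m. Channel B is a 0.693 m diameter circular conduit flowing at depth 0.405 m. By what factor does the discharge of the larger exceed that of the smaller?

18.1

Channel A: With bottom width b = 1.16 m and side slope z = 0.56: A = (b + zy)y = (1.16 + 0.56×1.14)×1.14 = 2.05 m²; P = b + 2y√(1+z²) = 1.16 + 2×1.14×1.146 = 3.773 m. Hydraulic radius R = A/P = 2.05/3.773 = 0.5434 m. Q_A = (1/0.012)·2.05·0.5434^(2/3)·√0.0011 = 3.773 m³/s.
Channel B: For a circular section of diameter D = 0.693 m at depth y = 0.405 m, the central angle is θ = 2 arccos(1 − 2y/D) = 3.481 rad. Then A = (D²/8)(θ − sin θ) = 0.2289 m² and P = Dθ/2 = 1.206 m. Hydraulic radius R = A/P = 0.2289/1.206 = 0.1898 m. Q_B = (1/0.012)·0.2289·0.1898^(2/3)·√0.0011 = 0.209 m³/s.
The larger discharge is 3.773 m³/s and the smaller is 0.209 m³/s; the ratio is 18.1.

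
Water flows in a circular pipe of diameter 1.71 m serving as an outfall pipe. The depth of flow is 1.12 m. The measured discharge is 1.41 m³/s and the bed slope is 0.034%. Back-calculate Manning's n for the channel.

n = 0.013

For a circular section of diameter D = 1.71 m at depth y = 1.12 m, the central angle is θ = 2 arccos(1 − 2y/D) = 3.772 rad. Then A = (D²/8)(θ − sin θ) = 1.594 m² and P = Dθ/2 = 3.225 m.
Hydraulic radius R = A/P = 1.594/3.225 = 0.4943 m.
Rearranging Manning's equation: n = (1/Q) A R^(2/3) S^(1/2) = (1/1.41) × 1.594 × 0.4943^(2/3) × √0.00034 = 0.013.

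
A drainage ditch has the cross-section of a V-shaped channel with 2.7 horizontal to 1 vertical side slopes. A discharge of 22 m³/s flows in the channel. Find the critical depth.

y_c = 1.68 m

At critical depth, Q² T / (g A³) = 1, i.e. A³/T = Q²/g = 22²/9.81 = 49.34.
Try y = 2.11 m: A³/T = 152.4 — high.
Try y = 1.68 m: A³/T = 48.78 — close enough.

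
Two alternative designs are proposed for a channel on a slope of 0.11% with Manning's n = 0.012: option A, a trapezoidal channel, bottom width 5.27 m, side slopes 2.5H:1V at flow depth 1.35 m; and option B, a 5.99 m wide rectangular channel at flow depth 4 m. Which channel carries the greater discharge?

Channel A: With bottom width b = 5.27 m and side slope z = 2.5: A = (b + zy)y = (5.27 + 2.5×1.35)×1.35 = 11.67 m²; P = b + 2y√(1+z²) = 5.27 + 2×1.35×2.693 = 12.54 m. Hydraulic radius R = A/P = 11.67/12.54 = 0.9307 m. Q_A = (1/0.012)·11.67·0.9307^(2/3)·√0.0011 = 30.75 m³/s.
Channel B: Flow area A = b·y = 5.99 × 4 = 23.96 m². Wetted perimeter P = b + 2y = 5.99 + 2×4 = 13.99 m. Hydraulic radius R = A/P = 23.96/13.99 = 1.713 m. Q_B = (1/0.012)·23.96·1.713^(2/3)·√0.0011 = 94.79 m³/s.
Q_A = 30.75 m³/s vs Q_B = 94.79 m³/s, so channel B carries more.

channel B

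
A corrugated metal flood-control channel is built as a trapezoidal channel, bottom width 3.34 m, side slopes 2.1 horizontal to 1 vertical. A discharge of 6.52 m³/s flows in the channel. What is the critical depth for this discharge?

At critical depth, Q² T / (g A³) = 1, i.e. A³/T = Q²/g = 6.52²/9.81 = 4.333.
Trying y = 0.719 m: A³/T = 6.667 — too large.
Trying y = 0.546 m: A³/T = 2.61 — too small.
Trying y = 0.634 m: A³/T = 4.328 — ≈ 4.333.

y_c = 0.634 m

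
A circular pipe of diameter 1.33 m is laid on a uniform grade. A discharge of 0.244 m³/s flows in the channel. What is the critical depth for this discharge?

At critical depth, Q² T / (g A³) = 1, i.e. A³/T = Q²/g = 0.244²/9.81 = 0.006069.
At y = 0.312 m: A³/T = 0.01357 — high.
At y = 0.19 m: A³/T = 0.001939 — low.
At y = 0.254 m: A³/T = 0.00607 — ≈ 0.006069.

y_c = 0.254 m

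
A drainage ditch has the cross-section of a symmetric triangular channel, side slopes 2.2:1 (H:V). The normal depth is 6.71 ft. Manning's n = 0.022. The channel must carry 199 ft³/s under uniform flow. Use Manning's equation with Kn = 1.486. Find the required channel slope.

S = 0.0002

For a triangular section with side slope z = 2.2: A = zy² = 2.2×6.71² = 99.05 ft²; P = 2y√(1+z²) = 2×6.71×2.417 = 32.43 ft.
Hydraulic radius R = A/P = 99.05/32.43 = 3.054 ft.
From Manning's equation, S = [nQ / (1.486 A R^(2/3))]² = [0.022 × 199 / (1.486 × 99.05 × 3.054^(2/3))]² = 0.0002.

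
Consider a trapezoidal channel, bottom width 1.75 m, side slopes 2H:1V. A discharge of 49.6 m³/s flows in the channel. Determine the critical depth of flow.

y_c = 2.23 m

At critical depth, Q² T / (g A³) = 1, i.e. A³/T = Q²/g = 49.6²/9.81 = 250.8.
At y = 2.55 m: A³/T = 446 — over.
At y = 1.69 m: A³/T = 76.57 — short.
At y = 2.23 m: A³/T = 248.9 — close enough.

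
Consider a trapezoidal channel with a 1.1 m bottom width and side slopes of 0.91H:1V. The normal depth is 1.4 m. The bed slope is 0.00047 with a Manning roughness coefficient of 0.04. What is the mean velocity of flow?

V = 0.419 m/s

With bottom width b = 1.1 m and side slope z = 0.91: A = (b + zy)y = (1.1 + 0.91×1.4)×1.4 = 3.324 m²; P = b + 2y√(1+z²) = 1.1 + 2×1.4×1.352 = 4.886 m.
Hydraulic radius R = A/P = 3.324/4.886 = 0.6803 m.
From Manning's equation, V = (1/n) R^(2/3) S^(1/2) = (1/0.04) × 0.6803^(2/3) × 0.00047^(1/2) = 0.419 m/s.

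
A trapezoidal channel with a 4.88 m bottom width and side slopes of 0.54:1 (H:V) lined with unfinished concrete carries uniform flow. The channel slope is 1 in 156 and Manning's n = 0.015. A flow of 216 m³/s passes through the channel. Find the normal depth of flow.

Manning's equation rearranged: A R^(2/3) = nQ / (1·√S) = 0.015 × 216 / (√0.00641) = 40.47.
Try y = 2.94 m: A R^(2/3) = 26.49 — short.
Try y = 4.36 m: A R^(2/3) = 52.26 — over.
Try y = 3.77 m: A R^(2/3) = 40.54 — matches.

y_n = 3.77 m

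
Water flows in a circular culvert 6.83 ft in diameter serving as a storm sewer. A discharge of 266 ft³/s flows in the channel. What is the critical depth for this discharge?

At critical depth, Q² T / (g A³) = 1, i.e. A³/T = Q²/g = 266²/32.2 = 2197.
At y = 5.04 ft: A³/T = 4053 — over.
At y = 3.26 ft: A³/T = 753.7 — short.
At y = 4.31 ft: A³/T = 2193 — matches.

y_c = 4.31 ft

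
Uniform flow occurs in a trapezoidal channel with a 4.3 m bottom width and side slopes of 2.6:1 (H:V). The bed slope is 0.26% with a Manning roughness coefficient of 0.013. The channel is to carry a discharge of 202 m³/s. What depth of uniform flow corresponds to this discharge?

Manning's equation rearranged: A R^(2/3) = nQ / (1·√S) = 0.013 × 202 / (√0.0026) = 51.5.
Try y = 2.13 m: A R^(2/3) = 24.91 — too small.
Try y = 2.98 m: A R^(2/3) = 51.49 — close enough.

y_n = 2.98 m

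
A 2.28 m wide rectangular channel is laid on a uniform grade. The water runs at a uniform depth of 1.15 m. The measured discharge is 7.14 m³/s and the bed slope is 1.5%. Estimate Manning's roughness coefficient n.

Flow area A = b·y = 2.28 × 1.15 = 2.622 m². Wetted perimeter P = b + 2y = 2.28 + 2×1.15 = 4.58 m.
Hydraulic radius R = A/P = 2.622/4.58 = 0.5725 m.
Rearranging Manning's equation: n = (1/Q) A R^(2/3) S^(1/2) = (1/7.14) × 2.622 × 0.5725^(2/3) × √0.015 = 0.031.

n = 0.031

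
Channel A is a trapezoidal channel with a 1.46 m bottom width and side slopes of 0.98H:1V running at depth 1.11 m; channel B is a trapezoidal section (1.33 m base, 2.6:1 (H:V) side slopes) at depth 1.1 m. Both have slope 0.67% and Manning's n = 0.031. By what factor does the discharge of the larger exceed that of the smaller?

1.63

Channel A: With bottom width b = 1.46 m and side slope z = 0.98: A = (b + zy)y = (1.46 + 0.98×1.11)×1.11 = 2.828 m²; P = b + 2y√(1+z²) = 1.46 + 2×1.11×1.4 = 4.568 m. Hydraulic radius R = A/P = 2.828/4.568 = 0.6191 m. Q_A = (1/0.031)·2.828·0.6191^(2/3)·√0.0067 = 5.424 m³/s.
Channel B: With bottom width b = 1.33 m and side slope z = 2.6: A = (b + zy)y = (1.33 + 2.6×1.1)×1.1 = 4.609 m²; P = b + 2y√(1+z²) = 1.33 + 2×1.1×2.786 = 7.458 m. Hydraulic radius R = A/P = 4.609/7.458 = 0.618 m. Q_B = (1/0.031)·4.609·0.618^(2/3)·√0.0067 = 8.829 m³/s.
The larger discharge is 8.829 m³/s and the smaller is 5.424 m³/s; the ratio is 1.63.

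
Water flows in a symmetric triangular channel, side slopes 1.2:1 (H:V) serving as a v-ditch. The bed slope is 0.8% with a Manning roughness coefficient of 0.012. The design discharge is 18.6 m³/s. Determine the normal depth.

Manning's equation rearranged: A R^(2/3) = nQ / (1·√S) = 0.012 × 18.6 / (√0.008) = 2.495.
Trying y = 1.33 m: A R^(2/3) = 1.357 — too small.
Trying y = 1.98 m: A R^(2/3) = 3.92 — too large.
Trying y = 1.67 m: A R^(2/3) = 2.489 — matches.

y_n = 1.67 m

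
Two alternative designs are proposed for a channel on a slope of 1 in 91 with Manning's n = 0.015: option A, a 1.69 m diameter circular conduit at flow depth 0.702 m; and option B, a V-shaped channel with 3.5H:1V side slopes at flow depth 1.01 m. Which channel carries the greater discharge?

Channel A: For a circular section of diameter D = 1.69 m at depth y = 0.702 m, the central angle is θ = 2 arccos(1 − 2y/D) = 2.801 rad. Then A = (D²/8)(θ − sin θ) = 0.8811 m² and P = Dθ/2 = 2.367 m. Hydraulic radius R = A/P = 0.8811/2.367 = 0.3722 m. Q_A = (1/0.015)·0.8811·0.3722^(2/3)·√0.01099 = 3.186 m³/s.
Channel B: For a triangular section with side slope z = 3.5: A = zy² = 3.5×1.01² = 3.57 m²; P = 2y√(1+z²) = 2×1.01×3.64 = 7.353 m. Hydraulic radius R = A/P = 3.57/7.353 = 0.4856 m. Q_B = (1/0.015)·3.57·0.4856^(2/3)·√0.01099 = 15.41 m³/s.
Q_A = 3.186 m³/s vs Q_B = 15.41 m³/s, so channel B carries more.

channel B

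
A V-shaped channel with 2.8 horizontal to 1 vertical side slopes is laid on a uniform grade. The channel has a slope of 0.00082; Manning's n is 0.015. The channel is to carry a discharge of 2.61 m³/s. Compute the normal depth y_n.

Manning's equation rearranged: A R^(2/3) = nQ / (1·√S) = 0.015 × 2.61 / (√0.00082) = 1.367.
Trying y = 1.13 m: A R^(2/3) = 2.348 — over.
Trying y = 0.736 m: A R^(2/3) = 0.7483 — short.
Trying y = 0.923 m: A R^(2/3) = 1.369 — ≈ 1.367.

y_n = 0.923 m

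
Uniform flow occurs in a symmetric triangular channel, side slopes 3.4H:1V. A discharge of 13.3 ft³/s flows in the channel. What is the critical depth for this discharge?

y_c = 0.99 ft

At critical depth, Q² T / (g A³) = 1, i.e. A³/T = Q²/g = 13.3²/32.2 = 5.493.
At y = 1.23 ft: A³/T = 16.27 — high.
At y = 0.719 ft: A³/T = 1.111 — low.
At y = 0.99 ft: A³/T = 5.497 — close enough.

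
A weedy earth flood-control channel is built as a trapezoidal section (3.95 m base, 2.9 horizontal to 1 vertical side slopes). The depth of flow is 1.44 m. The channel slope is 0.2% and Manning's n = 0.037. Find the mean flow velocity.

V = 1.14 m/s

With bottom width b = 3.95 m and side slope z = 2.9: A = (b + zy)y = (3.95 + 2.9×1.44)×1.44 = 11.7 m²; P = b + 2y√(1+z²) = 3.95 + 2×1.44×3.068 = 12.78 m.
Hydraulic radius R = A/P = 11.7/12.78 = 0.9153 m.
From Manning's equation, V = (1/n) R^(2/3) S^(1/2) = (1/0.037) × 0.9153^(2/3) × 0.002^(1/2) = 1.14 m/s.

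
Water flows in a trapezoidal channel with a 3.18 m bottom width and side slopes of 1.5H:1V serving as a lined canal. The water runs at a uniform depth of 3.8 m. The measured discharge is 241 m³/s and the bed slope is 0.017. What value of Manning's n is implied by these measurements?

With bottom width b = 3.18 m and side slope z = 1.5: A = (b + zy)y = (3.18 + 1.5×3.8)×3.8 = 33.74 m²; P = b + 2y√(1+z²) = 3.18 + 2×3.8×1.803 = 16.88 m.
Hydraulic radius R = A/P = 33.74/16.88 = 1.999 m.
Rearranging Manning's equation: n = (1/Q) A R^(2/3) S^(1/2) = (1/241) × 33.74 × 1.999^(2/3) × √0.017 = 0.029.

n = 0.029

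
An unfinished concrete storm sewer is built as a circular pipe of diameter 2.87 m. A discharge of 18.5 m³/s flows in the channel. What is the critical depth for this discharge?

At critical depth, Q² T / (g A³) = 1, i.e. A³/T = Q²/g = 18.5²/9.81 = 34.89.
At y = 1.6 m: A³/T = 17.87 — low.
At y = 1.9 m: A³/T = 34.59 — matches.

y_c = 1.9 m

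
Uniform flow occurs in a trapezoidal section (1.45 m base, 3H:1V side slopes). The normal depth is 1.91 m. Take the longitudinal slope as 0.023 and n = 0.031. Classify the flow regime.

supercritical

With bottom width b = 1.45 m and side slope z = 3: A = (b + zy)y = (1.45 + 3×1.91)×1.91 = 13.71 m²; P = b + 2y√(1+z²) = 1.45 + 2×1.91×3.162 = 13.53 m.
Hydraulic radius R = A/P = 13.71/13.53 = 1.014 m.
V = (1/n) R^(2/3) √S = (1/0.031) × 1.014^(2/3) × √0.023 = 4.936 m/s. Hydraulic depth D_h = A/T = 13.71/12.91 = 1.062 m.
Froude number Fr = V/√(g·D_h) = 4.936/√(9.81×1.062) = 1.53, which is greater than 1, so the flow is supercritical.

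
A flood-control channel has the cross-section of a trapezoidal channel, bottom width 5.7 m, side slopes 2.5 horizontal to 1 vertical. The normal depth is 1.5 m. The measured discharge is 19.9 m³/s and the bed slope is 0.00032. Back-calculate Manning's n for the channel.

With bottom width b = 5.7 m and side slope z = 2.5: A = (b + zy)y = (5.7 + 2.5×1.5)×1.5 = 14.17 m²; P = b + 2y√(1+z²) = 5.7 + 2×1.5×2.693 = 13.78 m.
Hydraulic radius R = A/P = 14.17/13.78 = 1.029 m.
Rearranging Manning's equation: n = (1/Q) A R^(2/3) S^(1/2) = (1/19.9) × 14.17 × 1.029^(2/3) × √0.00032 = 0.013.

n = 0.013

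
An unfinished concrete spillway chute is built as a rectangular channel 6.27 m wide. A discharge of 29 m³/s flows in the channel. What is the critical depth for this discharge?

For a rectangular channel, critical depth y_c = (q²/g)^(1/3) where q = Q/b = 29/6.27 = 4.625 m²/s.
So y_c = (4.625²/9.81)^(1/3) = 1.3 m.

y_c = 1.3 m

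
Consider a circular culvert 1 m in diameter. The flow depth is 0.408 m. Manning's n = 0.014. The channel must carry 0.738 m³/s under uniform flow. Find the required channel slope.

For a circular section of diameter D = 1 m at depth y = 0.408 m, the central angle is θ = 2 arccos(1 − 2y/D) = 2.771 rad. Then A = (D²/8)(θ − sin θ) = 0.3012 m² and P = Dθ/2 = 1.386 m.
Hydraulic radius R = A/P = 0.3012/1.386 = 0.2174 m.
From Manning's equation, S = [nQ / (1 A R^(2/3))]² = [0.014 × 0.738 / (1 × 0.3012 × 0.2174^(2/3))]² = 0.009.

S = 0.009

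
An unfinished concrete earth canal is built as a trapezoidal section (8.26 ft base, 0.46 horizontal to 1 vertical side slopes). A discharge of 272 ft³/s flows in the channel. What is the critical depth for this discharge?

y_c = 3.04 ft

At critical depth, Q² T / (g A³) = 1, i.e. A³/T = Q²/g = 272²/32.2 = 2298.
At y = 2.61 ft: A³/T = 1412 — too small.
At y = 3.8 ft: A³/T = 4679 — too large.
At y = 3.04 ft: A³/T = 2289 — matches.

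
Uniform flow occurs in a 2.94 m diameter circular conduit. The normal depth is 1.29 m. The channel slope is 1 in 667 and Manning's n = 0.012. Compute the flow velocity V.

V = 2.48 m/s

For a circular section of diameter D = 2.94 m at depth y = 1.29 m, the central angle is θ = 2 arccos(1 − 2y/D) = 2.896 rad. Then A = (D²/8)(θ − sin θ) = 2.866 m² and P = Dθ/2 = 4.257 m.
Hydraulic radius R = A/P = 2.866/4.257 = 0.6733 m.
From Manning's equation, V = (1/n) R^(2/3) S^(1/2) = (1/0.012) × 0.6733^(2/3) × 0.001499^(1/2) = 2.48 m/s.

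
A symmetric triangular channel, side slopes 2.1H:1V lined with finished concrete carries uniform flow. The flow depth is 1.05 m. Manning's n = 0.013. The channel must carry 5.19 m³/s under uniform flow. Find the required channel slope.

S = 0.0023

For a triangular section with side slope z = 2.1: A = zy² = 2.1×1.05² = 2.315 m²; P = 2y√(1+z²) = 2×1.05×2.326 = 4.884 m.
Hydraulic radius R = A/P = 2.315/4.884 = 0.474 m.
From Manning's equation, S = [nQ / (1 A R^(2/3))]² = [0.013 × 5.19 / (1 × 2.315 × 0.474^(2/3))]² = 0.0023.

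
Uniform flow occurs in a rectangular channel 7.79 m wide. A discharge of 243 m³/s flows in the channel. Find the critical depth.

y_c = 4.63 m

For a rectangular channel, critical depth y_c = (q²/g)^(1/3) where q = Q/b = 243/7.79 = 31.19 m²/s.
So y_c = (31.19²/9.81)^(1/3) = 4.63 m.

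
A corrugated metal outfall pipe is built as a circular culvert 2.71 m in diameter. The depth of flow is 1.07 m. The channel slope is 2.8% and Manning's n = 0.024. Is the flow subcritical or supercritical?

supercritical

For a circular section of diameter D = 2.71 m at depth y = 1.07 m, the central angle is θ = 2 arccos(1 − 2y/D) = 2.718 rad. Then A = (D²/8)(θ − sin θ) = 2.117 m² and P = Dθ/2 = 3.683 m.
Hydraulic radius R = A/P = 2.117/3.683 = 0.575 m.
V = (1/n) R^(2/3) √S = (1/0.024) × 0.575^(2/3) × √0.028 = 4.821 m/s. Hydraulic depth D_h = A/T = 2.117/2.649 = 0.7992 m.
Froude number Fr = V/√(g·D_h) = 4.821/√(9.81×0.7992) = 1.72, which is greater than 1, so the flow is supercritical.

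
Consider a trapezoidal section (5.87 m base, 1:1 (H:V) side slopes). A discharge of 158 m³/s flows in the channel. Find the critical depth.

y_c = 3.43 m

At critical depth, Q² T / (g A³) = 1, i.e. A³/T = Q²/g = 158²/9.81 = 2545.
Try y = 4.12 m: A³/T = 4942 — high.
Try y = 2.53 m: A³/T = 878.2 — low.
Try y = 3.43 m: A³/T = 2550 — matches.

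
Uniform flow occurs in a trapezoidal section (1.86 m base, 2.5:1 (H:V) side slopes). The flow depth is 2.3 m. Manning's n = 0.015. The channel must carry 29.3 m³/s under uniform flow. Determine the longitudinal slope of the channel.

S = 0.000479

With bottom width b = 1.86 m and side slope z = 2.5: A = (b + zy)y = (1.86 + 2.5×2.3)×2.3 = 17.5 m²; P = b + 2y√(1+z²) = 1.86 + 2×2.3×2.693 = 14.25 m.
Hydraulic radius R = A/P = 17.5/14.25 = 1.229 m.
From Manning's equation, S = [nQ / (1 A R^(2/3))]² = [0.015 × 29.3 / (1 × 17.5 × 1.229^(2/3))]² = 0.000479.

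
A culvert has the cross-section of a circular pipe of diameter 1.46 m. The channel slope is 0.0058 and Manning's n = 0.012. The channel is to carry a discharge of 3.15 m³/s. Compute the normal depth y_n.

Manning's equation rearranged: A R^(2/3) = nQ / (1·√S) = 0.012 × 3.15 / (√0.0058) = 0.4963.
Trying y = 0.97 m: A R^(2/3) = 0.6671 — high.
Trying y = 0.612 m: A R^(2/3) = 0.3137 — low.
Trying y = 0.799 m: A R^(2/3) = 0.4968 — close enough.

y_n = 0.799 m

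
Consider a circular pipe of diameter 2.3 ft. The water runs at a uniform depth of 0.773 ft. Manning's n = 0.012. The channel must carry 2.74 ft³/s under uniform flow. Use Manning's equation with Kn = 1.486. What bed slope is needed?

For a circular section of diameter D = 2.3 ft at depth y = 0.773 ft, the central angle is θ = 2 arccos(1 − 2y/D) = 2.474 rad. Then A = (D²/8)(θ − sin θ) = 1.226 ft² and P = Dθ/2 = 2.845 ft.
Hydraulic radius R = A/P = 1.226/2.845 = 0.431 ft.
From Manning's equation, S = [nQ / (1.486 A R^(2/3))]² = [0.012 × 2.74 / (1.486 × 1.226 × 0.431^(2/3))]² = 0.001.

S = 0.001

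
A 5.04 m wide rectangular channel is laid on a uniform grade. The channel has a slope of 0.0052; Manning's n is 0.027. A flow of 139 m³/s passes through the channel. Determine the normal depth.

Manning's equation rearranged: A R^(2/3) = nQ / (1·√S) = 0.027 × 139 / (√0.0052) = 52.04.
Try y = 7.48 m: A R^(2/3) = 57.53 — over.
Try y = 5.56 m: A R^(2/3) = 40.45 — short.
Try y = 6.87 m: A R^(2/3) = 52.06 — matches.

y_n = 6.87 m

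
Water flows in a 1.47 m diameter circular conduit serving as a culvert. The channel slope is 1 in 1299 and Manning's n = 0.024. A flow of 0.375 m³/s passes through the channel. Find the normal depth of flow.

y_n = 0.621 m

Manning's equation rearranged: A R^(2/3) = nQ / (1·√S) = 0.024 × 0.375 / (√0.0007698) = 0.3244.
Try y = 0.555 m: A R^(2/3) = 0.2638 — short.
Try y = 0.762 m: A R^(2/3) = 0.4626 — over.
Try y = 0.621 m: A R^(2/3) = 0.324 — matches.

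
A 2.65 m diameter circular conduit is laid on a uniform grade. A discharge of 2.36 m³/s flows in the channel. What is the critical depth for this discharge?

At critical depth, Q² T / (g A³) = 1, i.e. A³/T = Q²/g = 2.36²/9.81 = 0.5677.
At y = 0.495 m: A³/T = 0.1748 — too small.
At y = 0.846 m: A³/T = 1.412 — too large.
At y = 0.669 m: A³/T = 0.5675 — ≈ 0.5677.

y_c = 0.669 m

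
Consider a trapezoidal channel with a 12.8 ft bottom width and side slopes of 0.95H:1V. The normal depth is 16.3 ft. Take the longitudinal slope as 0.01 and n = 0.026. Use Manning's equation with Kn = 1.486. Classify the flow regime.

supercritical

With bottom width b = 12.8 ft and side slope z = 0.95: A = (b + zy)y = (12.8 + 0.95×16.3)×16.3 = 461 ft²; P = b + 2y√(1+z²) = 12.8 + 2×16.3×1.379 = 57.77 ft.
Hydraulic radius R = A/P = 461/57.77 = 7.981 ft.
V = (1.486/n) R^(2/3) √S = (1.486/0.026) × 7.981^(2/3) × √0.01 = 22.83 ft/s. Hydraulic depth D_h = A/T = 461/43.77 = 10.53 ft.
Froude number Fr = V/√(g·D_h) = 22.83/√(32.2×10.53) = 1.24, which is greater than 1, so the flow is supercritical.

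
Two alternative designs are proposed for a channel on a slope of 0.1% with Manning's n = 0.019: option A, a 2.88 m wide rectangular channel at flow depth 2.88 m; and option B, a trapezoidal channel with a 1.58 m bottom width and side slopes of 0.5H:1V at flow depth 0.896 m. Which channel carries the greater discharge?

channel A

Channel A: Flow area A = b·y = 2.88 × 2.88 = 8.294 m². Wetted perimeter P = b + 2y = 2.88 + 2×2.88 = 8.64 m. Hydraulic radius R = A/P = 8.294/8.64 = 0.96 m. Q_A = (1/0.019)·8.294·0.96^(2/3)·√0.001 = 13.43 m³/s.
Channel B: With bottom width b = 1.58 m and side slope z = 0.5: A = (b + zy)y = (1.58 + 0.5×0.896)×0.896 = 1.817 m²; P = b + 2y√(1+z²) = 1.58 + 2×0.896×1.118 = 3.584 m. Hydraulic radius R = A/P = 1.817/3.584 = 0.5071 m. Q_B = (1/0.019)·1.817·0.5071^(2/3)·√0.001 = 1.923 m³/s.
Q_A = 13.43 m³/s vs Q_B = 1.923 m³/s, so channel A carries more.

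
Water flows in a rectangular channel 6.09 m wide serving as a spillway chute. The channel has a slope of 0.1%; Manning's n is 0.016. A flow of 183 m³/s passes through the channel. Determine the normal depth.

Manning's equation rearranged: A R^(2/3) = nQ / (1·√S) = 0.016 × 183 / (√0.001) = 92.59.
At y = 6.7 m: A R^(2/3) = 66.77 — short.
At y = 11.2 m: A R^(2/3) = 122.1 — over.
At y = 8.82 m: A R^(2/3) = 92.6 — ≈ 92.59.

y_n = 8.82 m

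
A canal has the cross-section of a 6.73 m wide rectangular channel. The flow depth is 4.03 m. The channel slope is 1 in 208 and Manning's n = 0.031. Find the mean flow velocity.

Flow area A = b·y = 6.73 × 4.03 = 27.12 m². Wetted perimeter P = b + 2y = 6.73 + 2×4.03 = 14.79 m.
Hydraulic radius R = A/P = 27.12/14.79 = 1.834 m.
From Manning's equation, V = (1/n) R^(2/3) S^(1/2) = (1/0.031) × 1.834^(2/3) × 0.004808^(1/2) = 3.35 m/s.

V = 3.35 m/s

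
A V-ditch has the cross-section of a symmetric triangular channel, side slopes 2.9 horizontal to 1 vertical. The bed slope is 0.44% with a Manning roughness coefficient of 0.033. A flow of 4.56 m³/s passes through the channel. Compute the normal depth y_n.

Manning's equation rearranged: A R^(2/3) = nQ / (1·√S) = 0.033 × 4.56 / (√0.0044) = 2.269.
Try y = 0.817 m: A R^(2/3) = 1.027 — low.
Try y = 1.26 m: A R^(2/3) = 3.259 — high.
Try y = 1.1 m: A R^(2/3) = 2.269 — ≈ 2.269.

y_n = 1.1 m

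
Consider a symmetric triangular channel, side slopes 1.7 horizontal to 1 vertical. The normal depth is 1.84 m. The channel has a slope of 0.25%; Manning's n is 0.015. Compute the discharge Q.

For a triangular section with side slope z = 1.7: A = zy² = 1.7×1.84² = 5.756 m²; P = 2y√(1+z²) = 2×1.84×1.972 = 7.258 m.
Hydraulic radius R = A/P = 5.756/7.258 = 0.793 m.
Manning's equation: Q = (1/n) A R^(2/3) S^(1/2) = (1/0.015) × 5.756 × 0.793^(2/3) × 0.0025^(1/2) = 16.4 m³/s.

Q = 16.4 m³/s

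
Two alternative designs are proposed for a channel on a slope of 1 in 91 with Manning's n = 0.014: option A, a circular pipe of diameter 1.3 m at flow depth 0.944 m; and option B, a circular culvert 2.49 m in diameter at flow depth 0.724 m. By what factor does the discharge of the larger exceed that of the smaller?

1.19

Channel A: For a circular section of diameter D = 1.3 m at depth y = 0.944 m, the central angle is θ = 2 arccos(1 − 2y/D) = 4.08 rad. Then A = (D²/8)(θ − sin θ) = 1.032 m² and P = Dθ/2 = 2.652 m. Hydraulic radius R = A/P = 1.032/2.652 = 0.3893 m. Q_A = (1/0.014)·1.032·0.3893^(2/3)·√0.01099 = 4.121 m³/s.
Channel B: For a circular section of diameter D = 2.49 m at depth y = 0.724 m, the central angle is θ = 2 arccos(1 − 2y/D) = 2.278 rad. Then A = (D²/8)(θ − sin θ) = 1.176 m² and P = Dθ/2 = 2.836 m. Hydraulic radius R = A/P = 1.176/2.836 = 0.4148 m. Q_B = (1/0.014)·1.176·0.4148^(2/3)·√0.01099 = 4.899 m³/s.
The larger discharge is 4.899 m³/s and the smaller is 4.121 m³/s; the ratio is 1.19.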